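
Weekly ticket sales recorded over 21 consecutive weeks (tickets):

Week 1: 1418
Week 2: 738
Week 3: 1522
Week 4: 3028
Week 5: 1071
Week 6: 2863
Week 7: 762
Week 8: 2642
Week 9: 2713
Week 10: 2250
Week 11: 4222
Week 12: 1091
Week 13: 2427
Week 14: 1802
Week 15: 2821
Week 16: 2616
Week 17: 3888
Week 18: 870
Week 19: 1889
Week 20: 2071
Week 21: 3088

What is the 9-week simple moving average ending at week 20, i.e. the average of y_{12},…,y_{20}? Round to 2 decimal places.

Sum of periods 12–20: 1091 + 2427 + 1802 + 2821 + 2616 + 3888 + 870 + 1889 + 2071 = 19475
Divide by 9: 19475 / 9 = 2163.89

2163.89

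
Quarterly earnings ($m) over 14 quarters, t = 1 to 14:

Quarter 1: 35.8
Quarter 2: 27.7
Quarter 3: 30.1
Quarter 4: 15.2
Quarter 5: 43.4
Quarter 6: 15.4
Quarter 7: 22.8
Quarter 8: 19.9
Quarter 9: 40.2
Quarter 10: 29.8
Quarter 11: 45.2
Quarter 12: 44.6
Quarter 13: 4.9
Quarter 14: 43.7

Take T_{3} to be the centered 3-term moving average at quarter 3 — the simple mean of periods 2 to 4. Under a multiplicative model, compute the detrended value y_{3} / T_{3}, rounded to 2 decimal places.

1.24

Trend T_3 = (27.7 + 30.1 + 15.2) / 3 = 73.0/3 = 24.3333
Ratio to trend: 30.1 / 24.3333 = 1.24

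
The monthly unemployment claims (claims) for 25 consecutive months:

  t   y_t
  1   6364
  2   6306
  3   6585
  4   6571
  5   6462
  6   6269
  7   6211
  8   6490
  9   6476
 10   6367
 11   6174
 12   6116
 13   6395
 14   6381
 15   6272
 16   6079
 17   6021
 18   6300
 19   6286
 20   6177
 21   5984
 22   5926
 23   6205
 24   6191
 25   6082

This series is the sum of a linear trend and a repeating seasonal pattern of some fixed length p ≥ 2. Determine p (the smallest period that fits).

First differences y_{t+1} − y_t: -58, 279, -14, -109, -193, -58, 279, -14, -109, -193, -58, 279, …
The difference pattern repeats every 5 terms and not for any smaller step, so p = 5.

5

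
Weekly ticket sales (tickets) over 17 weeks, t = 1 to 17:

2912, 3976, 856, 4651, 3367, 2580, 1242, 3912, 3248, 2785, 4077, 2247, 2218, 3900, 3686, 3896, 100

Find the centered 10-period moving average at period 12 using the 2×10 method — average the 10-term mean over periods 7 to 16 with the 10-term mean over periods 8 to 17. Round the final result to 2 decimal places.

3064.00

Sum over 7–16: 1242 + 3912 + 3248 + 2785 + 4077 + 2247 + 2218 + 3900 + 3686 + 3896 = 31211
Sum over 8–17: 3912 + 3248 + 2785 + 4077 + 2247 + 2218 + 3900 + 3686 + 3896 + 100 = 30069
CMA at t=12 = (31211 + 30069) / (2·10) = 61280 / 20 = 3064.00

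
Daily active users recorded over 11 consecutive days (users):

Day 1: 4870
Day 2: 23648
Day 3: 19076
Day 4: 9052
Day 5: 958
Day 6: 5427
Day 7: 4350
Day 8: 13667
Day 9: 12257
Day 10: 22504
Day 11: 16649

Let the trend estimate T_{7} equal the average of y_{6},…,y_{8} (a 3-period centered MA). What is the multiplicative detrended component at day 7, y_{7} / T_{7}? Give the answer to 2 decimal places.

0.56

Trend T_7 = (5427 + 4350 + 13667) / 3 = 23444/3 = 7814.6667
Ratio to trend: 4350 / 7814.6667 = 0.56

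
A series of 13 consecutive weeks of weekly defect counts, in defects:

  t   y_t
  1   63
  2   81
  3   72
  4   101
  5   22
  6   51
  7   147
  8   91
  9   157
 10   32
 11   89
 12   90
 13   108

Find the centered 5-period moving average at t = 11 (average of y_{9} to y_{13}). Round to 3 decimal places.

Sum of periods 9–13: 157 + 32 + 89 + 90 + 108 = 476
Divide by 5: 476 / 5 = 95.200

95.200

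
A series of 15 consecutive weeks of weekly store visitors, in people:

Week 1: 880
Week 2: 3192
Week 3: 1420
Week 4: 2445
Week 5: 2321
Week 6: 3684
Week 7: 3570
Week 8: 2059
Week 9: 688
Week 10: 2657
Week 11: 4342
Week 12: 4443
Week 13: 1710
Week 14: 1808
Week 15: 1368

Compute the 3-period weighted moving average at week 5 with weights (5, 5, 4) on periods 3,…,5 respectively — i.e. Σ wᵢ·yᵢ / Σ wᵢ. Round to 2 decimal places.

2043.50

Weighted sum: 5·1420 + 5·2445 + 4·2321 = 7100 + 12225 + 9284 = 28609
Weight total: 5 + 5 + 4 = 14
WMA = 28609 / 14 = 2043.50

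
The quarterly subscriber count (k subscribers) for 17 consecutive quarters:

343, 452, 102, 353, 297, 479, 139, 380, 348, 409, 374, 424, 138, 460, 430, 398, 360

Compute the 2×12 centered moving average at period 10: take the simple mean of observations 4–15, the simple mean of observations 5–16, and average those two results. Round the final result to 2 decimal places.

354.46

Sum over 4–15: 353 + 297 + 479 + 139 + 380 + 348 + 409 + 374 + 424 + 138 + 460 + 430 = 4231
Sum over 5–16: 297 + 479 + 139 + 380 + 348 + 409 + 374 + 424 + 138 + 460 + 430 + 398 = 4276
CMA at t=10 = (4231 + 4276) / (2·12) = 8507 / 24 = 354.46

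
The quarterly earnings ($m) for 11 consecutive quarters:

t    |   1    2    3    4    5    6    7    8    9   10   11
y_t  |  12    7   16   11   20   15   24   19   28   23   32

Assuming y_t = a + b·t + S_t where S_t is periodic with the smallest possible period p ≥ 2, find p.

First differences y_{t+1} − y_t: -5, 9, -5, 9, -5, 9, …
The difference pattern repeats every 2 terms and not for any smaller step, so p = 2.

2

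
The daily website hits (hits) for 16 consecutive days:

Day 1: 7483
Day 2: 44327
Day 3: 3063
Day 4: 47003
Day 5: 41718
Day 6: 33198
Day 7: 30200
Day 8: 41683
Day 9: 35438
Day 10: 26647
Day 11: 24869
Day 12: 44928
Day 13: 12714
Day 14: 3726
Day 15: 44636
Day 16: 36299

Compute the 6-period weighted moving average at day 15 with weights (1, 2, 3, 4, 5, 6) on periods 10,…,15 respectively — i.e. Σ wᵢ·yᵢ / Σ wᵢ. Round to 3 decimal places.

Weighted sum: 1·26647 + 2·24869 + 3·44928 + 4·12714 + 5·3726 + 6·44636 = 26647 + 49738 + 134784 + 50856 + 18630 + 267816 = 548471
Weight total: 1 + 2 + 3 + 4 + 5 + 6 = 21
WMA = 548471 / 21 = 26117.667

26117.667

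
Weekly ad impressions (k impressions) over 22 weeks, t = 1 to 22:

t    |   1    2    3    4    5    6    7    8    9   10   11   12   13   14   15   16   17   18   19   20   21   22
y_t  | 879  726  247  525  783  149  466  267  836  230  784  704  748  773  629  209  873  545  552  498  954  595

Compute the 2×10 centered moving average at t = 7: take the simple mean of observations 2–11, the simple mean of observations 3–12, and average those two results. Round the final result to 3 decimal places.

Sum over 2–11: 726 + 247 + 525 + 783 + 149 + 466 + 267 + 836 + 230 + 784 = 5013
Sum over 3–12: 247 + 525 + 783 + 149 + 466 + 267 + 836 + 230 + 784 + 704 = 4991
CMA at t=7 = (5013 + 4991) / (2·10) = 10004 / 20 = 500.200

500.200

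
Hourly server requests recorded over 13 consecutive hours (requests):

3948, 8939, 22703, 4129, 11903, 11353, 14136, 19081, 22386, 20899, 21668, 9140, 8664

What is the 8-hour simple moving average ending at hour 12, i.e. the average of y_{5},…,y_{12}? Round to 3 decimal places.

16320.750

Sum of periods 5–12: 11903 + 11353 + 14136 + 19081 + 22386 + 20899 + 21668 + 9140 = 130566
Divide by 8: 130566 / 8 = 16320.750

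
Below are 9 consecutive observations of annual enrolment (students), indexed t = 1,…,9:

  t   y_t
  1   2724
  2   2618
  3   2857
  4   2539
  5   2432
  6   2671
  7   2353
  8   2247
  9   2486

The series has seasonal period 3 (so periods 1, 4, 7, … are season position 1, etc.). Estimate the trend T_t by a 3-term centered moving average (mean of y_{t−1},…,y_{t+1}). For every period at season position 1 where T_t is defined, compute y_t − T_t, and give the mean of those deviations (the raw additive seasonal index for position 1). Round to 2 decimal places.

-70.50

Season position 1 occurs at t = 4, 7 (where T_t is defined).
t=4: T_4 = 2609.3333; y_4 − T_4 = 2539 − 2609.3333 = -70.3333
t=7: T_7 = 2423.6667; y_7 − T_7 = 2353 − 2423.6667 = -70.6667
Mean deviation: (-70.3333 + -70.6667) / 2 = -70.50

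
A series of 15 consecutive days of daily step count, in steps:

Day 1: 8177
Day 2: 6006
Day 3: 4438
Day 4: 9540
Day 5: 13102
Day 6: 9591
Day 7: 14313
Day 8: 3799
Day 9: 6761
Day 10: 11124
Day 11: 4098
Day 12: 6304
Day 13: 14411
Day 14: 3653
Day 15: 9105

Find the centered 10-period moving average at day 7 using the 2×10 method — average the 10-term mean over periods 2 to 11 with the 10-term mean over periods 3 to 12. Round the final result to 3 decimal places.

Sum over 2–11: 6006 + 4438 + 9540 + 13102 + 9591 + 14313 + 3799 + 6761 + 11124 + 4098 = 82772
Sum over 3–12: 4438 + 9540 + 13102 + 9591 + 14313 + 3799 + 6761 + 11124 + 4098 + 6304 = 83070
CMA at t=7 = (82772 + 83070) / (2·10) = 165842 / 20 = 8292.100

8292.100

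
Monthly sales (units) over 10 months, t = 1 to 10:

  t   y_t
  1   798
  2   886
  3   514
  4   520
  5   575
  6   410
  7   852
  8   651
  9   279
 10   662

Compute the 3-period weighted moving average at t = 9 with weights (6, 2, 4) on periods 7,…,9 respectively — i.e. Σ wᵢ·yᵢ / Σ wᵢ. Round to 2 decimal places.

Weighted sum: 6·852 + 2·651 + 4·279 = 5112 + 1302 + 1116 = 7530
Weight total: 6 + 2 + 4 = 12
WMA = 7530 / 12 = 627.50

627.50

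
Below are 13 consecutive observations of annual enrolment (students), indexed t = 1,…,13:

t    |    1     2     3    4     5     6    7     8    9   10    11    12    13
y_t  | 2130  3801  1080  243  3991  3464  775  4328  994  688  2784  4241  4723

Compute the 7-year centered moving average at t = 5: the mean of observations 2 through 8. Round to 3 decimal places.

2526.000

Sum of periods 2–8: 3801 + 1080 + 243 + 3991 + 3464 + 775 + 4328 = 17682
Divide by 7: 17682 / 7 = 2526.000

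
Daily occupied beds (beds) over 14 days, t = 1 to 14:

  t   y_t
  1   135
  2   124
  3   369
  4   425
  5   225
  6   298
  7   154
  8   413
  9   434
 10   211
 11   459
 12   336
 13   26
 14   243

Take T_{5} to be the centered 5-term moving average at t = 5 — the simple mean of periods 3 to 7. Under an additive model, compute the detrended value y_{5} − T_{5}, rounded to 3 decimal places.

Trend T_5 = (369 + 425 + 225 + 298 + 154) / 5 = 1471/5 = 294.20000
Detrended value: 225 − 294.20000 = -69.200

-69.200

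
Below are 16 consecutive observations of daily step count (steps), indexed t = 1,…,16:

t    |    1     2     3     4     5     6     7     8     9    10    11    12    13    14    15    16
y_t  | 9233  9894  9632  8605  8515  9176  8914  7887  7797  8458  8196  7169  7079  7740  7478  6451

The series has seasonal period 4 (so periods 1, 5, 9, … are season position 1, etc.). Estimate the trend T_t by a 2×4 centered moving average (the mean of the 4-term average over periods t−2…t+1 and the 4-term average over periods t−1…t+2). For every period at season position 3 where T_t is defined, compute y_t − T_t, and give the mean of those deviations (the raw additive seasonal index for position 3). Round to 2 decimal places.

Season position 3 occurs at t = 3, 7, 11 (where T_t is defined).
t=3: T_3 = 9251.2500; y_3 − T_3 = 9632 − 9251.2500 = 380.7500
t=7: T_7 = 8533.2500; y_7 − T_7 = 8914 − 8533.2500 = 380.7500
t=11: T_11 = 7815.2500; y_11 − T_11 = 8196 − 7815.2500 = 380.7500
Mean deviation: (380.7500 + 380.7500 + 380.7500) / 3 = 380.75

380.75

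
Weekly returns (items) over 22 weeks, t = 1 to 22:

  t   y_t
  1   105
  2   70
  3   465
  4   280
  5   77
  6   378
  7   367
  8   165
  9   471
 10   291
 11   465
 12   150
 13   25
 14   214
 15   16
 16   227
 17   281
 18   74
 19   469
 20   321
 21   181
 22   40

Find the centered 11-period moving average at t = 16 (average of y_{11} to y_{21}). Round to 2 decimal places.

220.27

Sum of periods 11–21: 465 + 150 + 25 + 214 + 16 + 227 + 281 + 74 + 469 + 321 + 181 = 2423
Divide by 11: 2423 / 11 = 220.27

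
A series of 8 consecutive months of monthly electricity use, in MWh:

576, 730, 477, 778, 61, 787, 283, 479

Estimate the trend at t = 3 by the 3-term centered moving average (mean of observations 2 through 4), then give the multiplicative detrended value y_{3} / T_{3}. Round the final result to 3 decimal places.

Trend T_3 = (730 + 477 + 778) / 3 = 1985/3 = 661.66667
Ratio to trend: 477 / 661.66667 = 0.721

0.721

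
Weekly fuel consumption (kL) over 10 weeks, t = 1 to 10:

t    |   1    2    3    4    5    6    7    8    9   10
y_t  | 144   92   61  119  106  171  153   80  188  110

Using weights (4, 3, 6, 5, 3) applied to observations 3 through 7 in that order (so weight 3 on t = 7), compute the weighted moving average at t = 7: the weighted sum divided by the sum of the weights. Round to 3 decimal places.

121.476

Weighted sum: 4·61 + 3·119 + 6·106 + 5·171 + 3·153 = 244 + 357 + 636 + 855 + 459 = 2551
Weight total: 4 + 3 + 6 + 5 + 3 = 21
WMA = 2551 / 21 = 121.476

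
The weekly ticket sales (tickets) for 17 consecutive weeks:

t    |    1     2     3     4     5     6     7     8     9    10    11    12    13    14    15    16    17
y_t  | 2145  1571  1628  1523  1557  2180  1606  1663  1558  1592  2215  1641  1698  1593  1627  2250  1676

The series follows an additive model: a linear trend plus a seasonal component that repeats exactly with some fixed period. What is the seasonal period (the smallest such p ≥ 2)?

First differences y_{t+1} − y_t: -574, 57, -105, 34, 623, -574, 57, -105, 34, 623, -574, 57, …
The difference pattern repeats every 5 terms and not for any smaller step, so p = 5.

5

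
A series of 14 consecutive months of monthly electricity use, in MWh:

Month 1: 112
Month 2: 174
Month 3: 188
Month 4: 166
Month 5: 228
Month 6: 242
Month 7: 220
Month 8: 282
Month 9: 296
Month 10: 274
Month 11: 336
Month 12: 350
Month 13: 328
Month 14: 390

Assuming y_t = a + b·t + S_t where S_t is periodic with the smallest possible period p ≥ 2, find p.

First differences y_{t+1} − y_t: 62, 14, -22, 62, 14, -22, 62, 14, …
The difference pattern repeats every 3 terms and not for any smaller step, so p = 3.

3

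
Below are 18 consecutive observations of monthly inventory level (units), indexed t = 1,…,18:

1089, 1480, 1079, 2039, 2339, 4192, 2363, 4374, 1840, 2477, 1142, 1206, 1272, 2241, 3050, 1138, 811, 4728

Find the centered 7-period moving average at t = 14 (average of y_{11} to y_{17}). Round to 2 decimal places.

1551.43

Sum of periods 11–17: 1142 + 1206 + 1272 + 2241 + 3050 + 1138 + 811 = 10860
Divide by 7: 10860 / 7 = 1551.43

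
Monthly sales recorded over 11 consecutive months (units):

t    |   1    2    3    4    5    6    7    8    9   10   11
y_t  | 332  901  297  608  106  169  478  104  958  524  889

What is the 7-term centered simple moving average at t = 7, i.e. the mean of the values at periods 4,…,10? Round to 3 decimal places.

Sum of periods 4–10: 608 + 106 + 169 + 478 + 104 + 958 + 524 = 2947
Divide by 7: 2947 / 7 = 421.000

421.000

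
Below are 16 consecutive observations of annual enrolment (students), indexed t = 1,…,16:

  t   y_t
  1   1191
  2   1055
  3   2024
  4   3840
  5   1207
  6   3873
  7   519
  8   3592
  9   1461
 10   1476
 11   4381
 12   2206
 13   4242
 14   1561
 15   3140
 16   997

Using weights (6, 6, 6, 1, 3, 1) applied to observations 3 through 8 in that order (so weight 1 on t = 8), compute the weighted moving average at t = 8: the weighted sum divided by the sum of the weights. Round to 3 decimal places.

Weighted sum: 6·2024 + 6·3840 + 6·1207 + 1·3873 + 3·519 + 1·3592 = 12144 + 23040 + 7242 + 3873 + 1557 + 3592 = 51448
Weight total: 6 + 6 + 6 + 1 + 3 + 1 = 23
WMA = 51448 / 23 = 2236.870

2236.870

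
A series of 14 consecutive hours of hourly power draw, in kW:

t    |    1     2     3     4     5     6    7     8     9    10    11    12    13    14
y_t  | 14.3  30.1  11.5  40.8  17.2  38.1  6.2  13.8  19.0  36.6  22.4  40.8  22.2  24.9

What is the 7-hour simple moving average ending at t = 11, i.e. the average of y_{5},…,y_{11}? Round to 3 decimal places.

Sum of periods 5–11: 17.2 + 38.1 + 6.2 + 13.8 + 19.0 + 36.6 + 22.4 = 153.3
Divide by 7: 153.3 / 7 = 21.900

21.900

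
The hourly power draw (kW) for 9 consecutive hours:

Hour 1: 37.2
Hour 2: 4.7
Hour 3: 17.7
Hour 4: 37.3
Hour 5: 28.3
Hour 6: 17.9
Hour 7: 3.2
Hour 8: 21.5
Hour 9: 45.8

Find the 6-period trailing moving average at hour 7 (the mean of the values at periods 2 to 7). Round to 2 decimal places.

18.18

Sum of periods 2–7: 4.7 + 17.7 + 37.3 + 28.3 + 17.9 + 3.2 = 109.1
Divide by 6: 109.1 / 6 = 18.18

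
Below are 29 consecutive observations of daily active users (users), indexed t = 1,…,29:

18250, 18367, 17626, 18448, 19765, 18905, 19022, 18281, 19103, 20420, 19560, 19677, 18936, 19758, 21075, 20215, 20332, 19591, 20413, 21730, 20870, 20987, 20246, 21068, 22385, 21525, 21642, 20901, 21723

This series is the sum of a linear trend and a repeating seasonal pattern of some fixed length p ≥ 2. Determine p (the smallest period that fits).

First differences y_{t+1} − y_t: 117, -741, 822, 1317, -860, 117, -741, 822, 1317, -860, 117, -741, …
The difference pattern repeats every 5 terms and not for any smaller step, so p = 5.

5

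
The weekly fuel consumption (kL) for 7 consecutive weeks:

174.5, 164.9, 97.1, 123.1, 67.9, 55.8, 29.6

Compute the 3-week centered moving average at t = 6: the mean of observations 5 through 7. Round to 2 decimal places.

Sum of periods 5–7: 67.9 + 55.8 + 29.6 = 153.3
Divide by 3: 153.3 / 3 = 51.10

51.10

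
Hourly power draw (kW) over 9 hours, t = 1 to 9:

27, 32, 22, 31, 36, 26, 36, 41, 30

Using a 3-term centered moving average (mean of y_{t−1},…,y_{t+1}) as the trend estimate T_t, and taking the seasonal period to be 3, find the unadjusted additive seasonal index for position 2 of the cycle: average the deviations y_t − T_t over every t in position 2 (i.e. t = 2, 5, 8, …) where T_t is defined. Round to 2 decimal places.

Season position 2 occurs at t = 2, 5, 8 (where T_t is defined).
t=2: T_2 = 27.0000; y_2 − T_2 = 32 − 27.0000 = 5.0000
t=5: T_5 = 31.0000; y_5 − T_5 = 36 − 31.0000 = 5.0000
t=8: T_8 = 35.6667; y_8 − T_8 = 41 − 35.6667 = 5.3333
Mean deviation: (5.0000 + 5.0000 + 5.3333) / 3 = 5.11

5.11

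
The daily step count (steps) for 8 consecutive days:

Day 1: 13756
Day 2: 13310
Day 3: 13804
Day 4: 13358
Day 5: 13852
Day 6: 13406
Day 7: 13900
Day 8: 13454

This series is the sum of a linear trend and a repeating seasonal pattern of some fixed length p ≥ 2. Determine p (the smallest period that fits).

First differences y_{t+1} − y_t: -446, 494, -446, 494, -446, 494, …
The difference pattern repeats every 2 terms and not for any smaller step, so p = 2.

2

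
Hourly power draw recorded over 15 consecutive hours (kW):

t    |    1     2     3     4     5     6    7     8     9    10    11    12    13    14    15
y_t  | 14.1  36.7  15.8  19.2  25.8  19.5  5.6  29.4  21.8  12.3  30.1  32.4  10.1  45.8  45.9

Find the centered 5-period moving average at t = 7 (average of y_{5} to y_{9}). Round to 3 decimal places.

20.420

Sum of periods 5–9: 25.8 + 19.5 + 5.6 + 29.4 + 21.8 = 102.1
Divide by 5: 102.1 / 5 = 20.420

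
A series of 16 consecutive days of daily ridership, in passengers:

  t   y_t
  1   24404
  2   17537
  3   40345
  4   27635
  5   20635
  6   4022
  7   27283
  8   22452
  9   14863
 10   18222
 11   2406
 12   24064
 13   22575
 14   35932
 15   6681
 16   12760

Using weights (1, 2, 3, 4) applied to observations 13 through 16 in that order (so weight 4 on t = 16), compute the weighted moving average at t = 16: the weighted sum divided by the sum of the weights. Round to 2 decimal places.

Weighted sum: 1·22575 + 2·35932 + 3·6681 + 4·12760 = 22575 + 71864 + 20043 + 51040 = 165522
Weight total: 1 + 2 + 3 + 4 = 10
WMA = 165522 / 10 = 16552.20

16552.20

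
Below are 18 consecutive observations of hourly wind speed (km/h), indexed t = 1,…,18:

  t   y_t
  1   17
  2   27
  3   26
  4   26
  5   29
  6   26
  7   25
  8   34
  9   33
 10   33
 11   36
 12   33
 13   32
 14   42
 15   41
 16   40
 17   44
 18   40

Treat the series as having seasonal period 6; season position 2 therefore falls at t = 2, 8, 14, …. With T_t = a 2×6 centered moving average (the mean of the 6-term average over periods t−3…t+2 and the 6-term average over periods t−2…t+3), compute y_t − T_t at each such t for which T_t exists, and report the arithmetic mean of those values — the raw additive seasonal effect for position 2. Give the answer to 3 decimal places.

Season position 2 occurs at t = 8, 14 (where T_t is defined).
t=8: T_8 = 30.58333; y_8 − T_8 = 34 − 30.58333 = 3.41667
t=14: T_14 = 38.00000; y_14 − T_14 = 42 − 38.00000 = 4.00000
Mean deviation: (3.41667 + 4.00000) / 2 = 3.708

3.708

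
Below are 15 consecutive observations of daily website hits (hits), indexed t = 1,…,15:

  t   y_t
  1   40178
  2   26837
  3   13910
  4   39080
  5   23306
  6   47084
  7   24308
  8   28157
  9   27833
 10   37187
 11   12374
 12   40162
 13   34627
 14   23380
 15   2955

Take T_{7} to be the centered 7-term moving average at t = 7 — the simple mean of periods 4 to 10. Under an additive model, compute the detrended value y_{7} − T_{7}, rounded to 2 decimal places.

-8114.14

Trend T_7 = (39080 + 23306 + 47084 + 24308 + 28157 + 27833 + 37187) / 7 = 226955/7 = 32422.1429
Detrended value: 24308 − 32422.1429 = -8114.14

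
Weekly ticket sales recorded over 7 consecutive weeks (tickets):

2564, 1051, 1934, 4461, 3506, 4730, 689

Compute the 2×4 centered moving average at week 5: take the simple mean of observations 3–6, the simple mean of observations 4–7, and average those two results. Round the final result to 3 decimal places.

3502.125

Sum over 3–6: 1934 + 4461 + 3506 + 4730 = 14631
Sum over 4–7: 4461 + 3506 + 4730 + 689 = 13386
CMA at t=5 = (14631 + 13386) / (2·4) = 28017 / 8 = 3502.125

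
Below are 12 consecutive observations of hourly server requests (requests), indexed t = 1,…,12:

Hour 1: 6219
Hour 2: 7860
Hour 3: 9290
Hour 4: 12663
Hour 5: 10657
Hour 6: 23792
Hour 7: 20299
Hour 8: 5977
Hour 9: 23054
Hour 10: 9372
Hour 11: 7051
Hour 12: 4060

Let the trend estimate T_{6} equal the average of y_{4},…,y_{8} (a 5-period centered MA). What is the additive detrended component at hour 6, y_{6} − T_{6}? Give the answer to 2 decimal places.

9114.40

Trend T_6 = (12663 + 10657 + 23792 + 20299 + 5977) / 5 = 73388/5 = 14677.6000
Detrended value: 23792 − 14677.6000 = 9114.40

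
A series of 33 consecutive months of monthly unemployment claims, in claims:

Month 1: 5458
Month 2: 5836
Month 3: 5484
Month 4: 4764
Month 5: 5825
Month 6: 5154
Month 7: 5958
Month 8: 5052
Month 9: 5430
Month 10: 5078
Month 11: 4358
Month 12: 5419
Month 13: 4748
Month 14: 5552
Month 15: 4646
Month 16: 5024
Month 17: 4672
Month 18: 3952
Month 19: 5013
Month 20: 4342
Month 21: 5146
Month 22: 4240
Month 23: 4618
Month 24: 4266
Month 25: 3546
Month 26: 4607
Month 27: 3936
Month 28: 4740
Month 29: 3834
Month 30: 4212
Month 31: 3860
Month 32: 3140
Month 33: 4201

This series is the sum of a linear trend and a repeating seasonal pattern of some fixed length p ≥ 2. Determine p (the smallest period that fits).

7

First differences y_{t+1} − y_t: 378, -352, -720, 1061, -671, 804, -906, 378, -352, -720, 1061, -671, 804, -906, 378, -352, …
The difference pattern repeats every 7 terms and not for any smaller step, so p = 7.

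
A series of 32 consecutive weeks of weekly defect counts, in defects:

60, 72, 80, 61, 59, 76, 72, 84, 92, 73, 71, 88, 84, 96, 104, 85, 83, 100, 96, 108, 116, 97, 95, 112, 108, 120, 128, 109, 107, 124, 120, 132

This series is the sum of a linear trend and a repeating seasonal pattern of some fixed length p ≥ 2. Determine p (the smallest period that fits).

First differences y_{t+1} − y_t: 12, 8, -19, -2, 17, -4, 12, 8, -19, -2, 17, -4, 12, 8, …
The difference pattern repeats every 6 terms and not for any smaller step, so p = 6.

6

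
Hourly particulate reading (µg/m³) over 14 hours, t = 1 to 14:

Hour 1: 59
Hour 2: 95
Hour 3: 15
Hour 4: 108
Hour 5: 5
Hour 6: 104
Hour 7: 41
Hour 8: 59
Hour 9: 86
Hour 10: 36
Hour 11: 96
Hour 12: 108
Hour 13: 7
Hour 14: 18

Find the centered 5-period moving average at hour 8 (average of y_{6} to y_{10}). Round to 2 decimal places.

Sum of periods 6–10: 104 + 41 + 59 + 86 + 36 = 326
Divide by 5: 326 / 5 = 65.20

65.20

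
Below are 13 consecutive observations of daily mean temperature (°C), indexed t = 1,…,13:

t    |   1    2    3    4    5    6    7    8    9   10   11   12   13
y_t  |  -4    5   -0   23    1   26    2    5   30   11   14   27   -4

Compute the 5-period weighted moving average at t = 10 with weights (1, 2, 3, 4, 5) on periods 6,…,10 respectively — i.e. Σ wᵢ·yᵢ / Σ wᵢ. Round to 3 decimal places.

14.667

Weighted sum: 1·26 + 2·2 + 3·5 + 4·30 + 5·11 = 26 + 4 + 15 + 120 + 55 = 220
Weight total: 1 + 2 + 3 + 4 + 5 = 15
WMA = 220 / 15 = 14.667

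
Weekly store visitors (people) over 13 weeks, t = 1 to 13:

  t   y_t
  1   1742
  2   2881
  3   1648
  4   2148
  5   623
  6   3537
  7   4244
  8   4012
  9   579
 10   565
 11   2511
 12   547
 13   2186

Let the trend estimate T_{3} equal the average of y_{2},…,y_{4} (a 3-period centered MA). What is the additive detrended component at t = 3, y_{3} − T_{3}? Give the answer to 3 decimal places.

Trend T_3 = (2881 + 1648 + 2148) / 3 = 6677/3 = 2225.66667
Detrended value: 1648 − 2225.66667 = -577.667

-577.667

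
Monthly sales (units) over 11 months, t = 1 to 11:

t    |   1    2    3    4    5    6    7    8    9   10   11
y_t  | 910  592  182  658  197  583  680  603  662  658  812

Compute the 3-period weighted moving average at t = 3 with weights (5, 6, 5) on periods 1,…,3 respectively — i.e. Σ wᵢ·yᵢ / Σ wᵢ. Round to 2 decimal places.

563.25

Weighted sum: 5·910 + 6·592 + 5·182 = 4550 + 3552 + 910 = 9012
Weight total: 5 + 6 + 5 = 16
WMA = 9012 / 16 = 563.25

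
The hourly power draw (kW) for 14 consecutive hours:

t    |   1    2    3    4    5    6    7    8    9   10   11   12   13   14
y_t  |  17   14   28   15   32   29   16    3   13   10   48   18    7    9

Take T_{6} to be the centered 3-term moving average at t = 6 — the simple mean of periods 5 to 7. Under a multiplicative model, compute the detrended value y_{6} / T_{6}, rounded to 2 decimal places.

1.13

Trend T_6 = (32 + 29 + 16) / 3 = 77/3 = 25.6667
Ratio to trend: 29 / 25.6667 = 1.13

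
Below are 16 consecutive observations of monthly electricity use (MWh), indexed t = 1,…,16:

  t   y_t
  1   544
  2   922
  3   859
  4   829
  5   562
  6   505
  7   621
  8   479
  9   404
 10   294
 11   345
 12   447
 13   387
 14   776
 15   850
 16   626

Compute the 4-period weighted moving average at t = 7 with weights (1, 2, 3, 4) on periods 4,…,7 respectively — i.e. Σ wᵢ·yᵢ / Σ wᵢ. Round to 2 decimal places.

Weighted sum: 1·829 + 2·562 + 3·505 + 4·621 = 829 + 1124 + 1515 + 2484 = 5952
Weight total: 1 + 2 + 3 + 4 = 10
WMA = 5952 / 10 = 595.20

595.20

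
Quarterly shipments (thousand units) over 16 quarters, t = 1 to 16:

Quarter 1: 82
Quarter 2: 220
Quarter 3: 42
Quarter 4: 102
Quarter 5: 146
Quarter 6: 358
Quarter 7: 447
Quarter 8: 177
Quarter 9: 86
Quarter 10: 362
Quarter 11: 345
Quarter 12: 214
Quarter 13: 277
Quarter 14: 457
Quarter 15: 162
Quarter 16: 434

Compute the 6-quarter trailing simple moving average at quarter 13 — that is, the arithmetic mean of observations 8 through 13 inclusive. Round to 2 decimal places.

243.50

Sum of periods 8–13: 177 + 86 + 362 + 345 + 214 + 277 = 1461
Divide by 6: 1461 / 6 = 243.50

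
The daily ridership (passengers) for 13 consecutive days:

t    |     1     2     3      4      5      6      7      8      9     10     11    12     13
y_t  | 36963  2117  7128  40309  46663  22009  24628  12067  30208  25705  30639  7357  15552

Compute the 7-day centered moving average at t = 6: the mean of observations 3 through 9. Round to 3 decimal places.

26144.571

Sum of periods 3–9: 7128 + 40309 + 46663 + 22009 + 24628 + 12067 + 30208 = 183012
Divide by 7: 183012 / 7 = 26144.571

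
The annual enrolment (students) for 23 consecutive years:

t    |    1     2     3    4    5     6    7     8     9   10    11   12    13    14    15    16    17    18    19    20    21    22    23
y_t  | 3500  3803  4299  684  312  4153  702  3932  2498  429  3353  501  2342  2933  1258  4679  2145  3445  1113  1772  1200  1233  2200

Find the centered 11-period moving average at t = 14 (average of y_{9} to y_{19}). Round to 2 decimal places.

Sum of periods 9–19: 2498 + 429 + 3353 + 501 + 2342 + 2933 + 1258 + 4679 + 2145 + 3445 + 1113 = 24696
Divide by 11: 24696 / 11 = 2245.09

2245.09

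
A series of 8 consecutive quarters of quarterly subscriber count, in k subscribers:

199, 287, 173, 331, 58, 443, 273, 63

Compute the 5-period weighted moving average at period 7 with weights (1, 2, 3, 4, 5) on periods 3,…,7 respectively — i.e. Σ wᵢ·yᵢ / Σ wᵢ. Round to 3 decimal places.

276.400

Weighted sum: 1·173 + 2·331 + 3·58 + 4·443 + 5·273 = 173 + 662 + 174 + 1772 + 1365 = 4146
Weight total: 1 + 2 + 3 + 4 + 5 = 15
WMA = 4146 / 15 = 276.400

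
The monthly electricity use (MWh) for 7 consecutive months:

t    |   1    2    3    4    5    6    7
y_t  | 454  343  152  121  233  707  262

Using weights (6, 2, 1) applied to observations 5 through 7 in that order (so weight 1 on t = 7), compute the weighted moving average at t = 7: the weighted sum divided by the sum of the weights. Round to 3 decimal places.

Weighted sum: 6·233 + 2·707 + 1·262 = 1398 + 1414 + 262 = 3074
Weight total: 6 + 2 + 1 = 9
WMA = 3074 / 9 = 341.556

341.556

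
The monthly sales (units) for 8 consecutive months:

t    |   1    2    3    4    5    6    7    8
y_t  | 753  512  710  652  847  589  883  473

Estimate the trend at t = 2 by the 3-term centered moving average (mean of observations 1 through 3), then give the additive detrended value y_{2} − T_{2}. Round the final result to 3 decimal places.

Trend T_2 = (753 + 512 + 710) / 3 = 1975/3 = 658.33333
Detrended value: 512 − 658.33333 = -146.333

-146.333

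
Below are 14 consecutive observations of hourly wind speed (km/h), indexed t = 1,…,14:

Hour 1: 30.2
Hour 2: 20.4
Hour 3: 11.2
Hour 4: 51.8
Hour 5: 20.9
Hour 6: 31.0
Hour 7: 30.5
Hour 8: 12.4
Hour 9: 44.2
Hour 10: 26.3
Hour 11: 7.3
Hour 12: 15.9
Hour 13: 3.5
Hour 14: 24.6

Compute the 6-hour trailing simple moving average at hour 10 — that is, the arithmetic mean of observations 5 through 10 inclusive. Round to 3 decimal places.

Sum of periods 5–10: 20.9 + 31.0 + 30.5 + 12.4 + 44.2 + 26.3 = 165.3
Divide by 6: 165.3 / 6 = 27.550

27.550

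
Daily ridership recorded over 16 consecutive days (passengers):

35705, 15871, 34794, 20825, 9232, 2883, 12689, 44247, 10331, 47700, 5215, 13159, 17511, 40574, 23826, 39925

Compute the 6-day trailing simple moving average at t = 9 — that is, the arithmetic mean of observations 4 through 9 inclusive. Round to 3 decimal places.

16701.167

Sum of periods 4–9: 20825 + 9232 + 2883 + 12689 + 44247 + 10331 = 100207
Divide by 6: 100207 / 6 = 16701.167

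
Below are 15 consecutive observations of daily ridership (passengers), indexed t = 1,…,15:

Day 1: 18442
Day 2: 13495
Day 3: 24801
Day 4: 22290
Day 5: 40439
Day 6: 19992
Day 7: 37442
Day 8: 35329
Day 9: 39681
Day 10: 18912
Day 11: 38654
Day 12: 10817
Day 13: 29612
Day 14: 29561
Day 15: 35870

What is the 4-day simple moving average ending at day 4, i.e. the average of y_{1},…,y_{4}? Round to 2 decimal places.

Sum of periods 1–4: 18442 + 13495 + 24801 + 22290 = 79028
Divide by 4: 79028 / 4 = 19757.00

19757.00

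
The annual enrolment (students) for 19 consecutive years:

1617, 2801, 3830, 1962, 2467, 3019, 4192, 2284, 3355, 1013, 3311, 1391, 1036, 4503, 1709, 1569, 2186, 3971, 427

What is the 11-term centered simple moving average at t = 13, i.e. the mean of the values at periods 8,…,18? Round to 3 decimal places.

2393.455

Sum of periods 8–18: 2284 + 3355 + 1013 + 3311 + 1391 + 1036 + 4503 + 1709 + 1569 + 2186 + 3971 = 26328
Divide by 11: 26328 / 11 = 2393.455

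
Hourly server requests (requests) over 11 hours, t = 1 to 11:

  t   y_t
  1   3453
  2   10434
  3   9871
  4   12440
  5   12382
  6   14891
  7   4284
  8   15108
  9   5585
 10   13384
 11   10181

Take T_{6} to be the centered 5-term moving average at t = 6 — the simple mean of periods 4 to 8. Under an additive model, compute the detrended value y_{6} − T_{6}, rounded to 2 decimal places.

3070.00

Trend T_6 = (12440 + 12382 + 14891 + 4284 + 15108) / 5 = 59105/5 = 11821.0000
Detrended value: 14891 − 11821.0000 = 3070.00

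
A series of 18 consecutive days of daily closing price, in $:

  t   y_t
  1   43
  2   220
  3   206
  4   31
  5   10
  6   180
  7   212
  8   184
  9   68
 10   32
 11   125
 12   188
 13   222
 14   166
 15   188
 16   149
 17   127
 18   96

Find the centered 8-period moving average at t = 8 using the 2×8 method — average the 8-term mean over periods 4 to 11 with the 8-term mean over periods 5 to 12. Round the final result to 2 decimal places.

Sum over 4–11: 31 + 10 + 180 + 212 + 184 + 68 + 32 + 125 = 842
Sum over 5–12: 10 + 180 + 212 + 184 + 68 + 32 + 125 + 188 = 999
CMA at t=8 = (842 + 999) / (2·8) = 1841 / 16 = 115.06

115.06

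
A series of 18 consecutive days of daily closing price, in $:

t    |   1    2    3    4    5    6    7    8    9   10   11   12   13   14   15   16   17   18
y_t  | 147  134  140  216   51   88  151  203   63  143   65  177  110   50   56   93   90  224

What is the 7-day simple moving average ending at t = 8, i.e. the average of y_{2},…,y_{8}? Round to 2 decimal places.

140.43

Sum of periods 2–8: 134 + 140 + 216 + 51 + 88 + 151 + 203 = 983
Divide by 7: 983 / 7 = 140.43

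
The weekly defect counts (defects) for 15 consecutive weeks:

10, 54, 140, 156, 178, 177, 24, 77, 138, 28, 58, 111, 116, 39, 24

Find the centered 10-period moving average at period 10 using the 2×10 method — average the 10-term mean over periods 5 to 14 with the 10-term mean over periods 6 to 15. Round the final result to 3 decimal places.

Sum over 5–14: 178 + 177 + 24 + 77 + 138 + 28 + 58 + 111 + 116 + 39 = 946
Sum over 6–15: 177 + 24 + 77 + 138 + 28 + 58 + 111 + 116 + 39 + 24 = 792
CMA at t=10 = (946 + 792) / (2·10) = 1738 / 20 = 86.900

86.900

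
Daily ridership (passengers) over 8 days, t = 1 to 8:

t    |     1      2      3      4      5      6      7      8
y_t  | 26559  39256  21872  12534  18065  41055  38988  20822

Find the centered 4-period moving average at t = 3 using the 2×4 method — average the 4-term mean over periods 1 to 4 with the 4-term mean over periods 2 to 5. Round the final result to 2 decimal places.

Sum over 1–4: 26559 + 39256 + 21872 + 12534 = 100221
Sum over 2–5: 39256 + 21872 + 12534 + 18065 = 91727
CMA at t=3 = (100221 + 91727) / (2·4) = 191948 / 8 = 23993.50

23993.50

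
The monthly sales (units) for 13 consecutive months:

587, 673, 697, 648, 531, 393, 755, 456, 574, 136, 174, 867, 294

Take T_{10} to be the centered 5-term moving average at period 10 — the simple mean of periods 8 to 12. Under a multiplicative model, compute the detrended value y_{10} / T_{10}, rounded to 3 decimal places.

0.308

Trend T_10 = (456 + 574 + 136 + 174 + 867) / 5 = 2207/5 = 441.40000
Ratio to trend: 136 / 441.40000 = 0.308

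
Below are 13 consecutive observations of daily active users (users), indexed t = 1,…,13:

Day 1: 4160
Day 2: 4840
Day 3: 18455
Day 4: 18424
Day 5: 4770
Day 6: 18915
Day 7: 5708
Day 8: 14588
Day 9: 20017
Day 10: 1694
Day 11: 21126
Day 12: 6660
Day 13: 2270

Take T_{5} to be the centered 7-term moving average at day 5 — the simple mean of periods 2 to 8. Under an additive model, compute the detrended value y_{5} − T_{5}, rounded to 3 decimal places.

Trend T_5 = (4840 + 18455 + 18424 + 4770 + 18915 + 5708 + 14588) / 7 = 85700/7 = 12242.85714
Detrended value: 4770 − 12242.85714 = -7472.857

-7472.857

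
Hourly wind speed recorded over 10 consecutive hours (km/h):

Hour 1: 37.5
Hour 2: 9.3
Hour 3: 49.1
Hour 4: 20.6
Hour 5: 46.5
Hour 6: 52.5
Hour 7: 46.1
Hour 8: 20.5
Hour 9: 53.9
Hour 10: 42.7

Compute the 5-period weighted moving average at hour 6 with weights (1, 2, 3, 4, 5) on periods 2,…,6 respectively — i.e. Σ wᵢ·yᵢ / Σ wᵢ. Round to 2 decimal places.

Weighted sum: 1·9.3 + 2·49.1 + 3·20.6 + 4·46.5 + 5·52.5 = 9.3 + 98.2 + 61.8 + 186.0 + 262.5 = 617.8
Weight total: 1 + 2 + 3 + 4 + 5 = 15
WMA = 617.8 / 15 = 41.19

41.19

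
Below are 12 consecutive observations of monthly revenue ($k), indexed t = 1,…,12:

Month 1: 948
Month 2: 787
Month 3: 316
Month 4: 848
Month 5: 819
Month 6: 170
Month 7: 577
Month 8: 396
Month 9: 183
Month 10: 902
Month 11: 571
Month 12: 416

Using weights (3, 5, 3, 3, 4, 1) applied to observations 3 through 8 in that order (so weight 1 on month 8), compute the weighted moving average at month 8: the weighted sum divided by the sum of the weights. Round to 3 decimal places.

571.526

Weighted sum: 3·316 + 5·848 + 3·819 + 3·170 + 4·577 + 1·396 = 948 + 4240 + 2457 + 510 + 2308 + 396 = 10859
Weight total: 3 + 5 + 3 + 3 + 4 + 1 = 19
WMA = 10859 / 19 = 571.526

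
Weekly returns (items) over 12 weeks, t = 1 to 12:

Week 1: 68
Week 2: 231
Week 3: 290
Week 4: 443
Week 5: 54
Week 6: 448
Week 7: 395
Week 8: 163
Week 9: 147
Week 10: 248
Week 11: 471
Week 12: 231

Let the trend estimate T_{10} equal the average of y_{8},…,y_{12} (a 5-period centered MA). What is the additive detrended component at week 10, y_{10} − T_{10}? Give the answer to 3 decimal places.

Trend T_10 = (163 + 147 + 248 + 471 + 231) / 5 = 1260/5 = 252.00000
Detrended value: 248 − 252.00000 = -4.000

-4.000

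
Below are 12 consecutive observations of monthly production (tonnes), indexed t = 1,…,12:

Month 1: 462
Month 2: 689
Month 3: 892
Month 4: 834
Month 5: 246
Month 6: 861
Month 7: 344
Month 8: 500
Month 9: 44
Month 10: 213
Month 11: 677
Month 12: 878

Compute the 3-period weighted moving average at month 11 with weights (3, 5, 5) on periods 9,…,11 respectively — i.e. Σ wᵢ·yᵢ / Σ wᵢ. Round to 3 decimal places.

352.462

Weighted sum: 3·44 + 5·213 + 5·677 = 132 + 1065 + 3385 = 4582
Weight total: 3 + 5 + 5 = 13
WMA = 4582 / 13 = 352.462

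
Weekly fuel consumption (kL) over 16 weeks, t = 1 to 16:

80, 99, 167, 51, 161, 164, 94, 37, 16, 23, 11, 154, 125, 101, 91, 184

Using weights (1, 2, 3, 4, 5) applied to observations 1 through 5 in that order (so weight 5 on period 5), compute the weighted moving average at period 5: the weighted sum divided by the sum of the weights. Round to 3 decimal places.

Weighted sum: 1·80 + 2·99 + 3·167 + 4·51 + 5·161 = 80 + 198 + 501 + 204 + 805 = 1788
Weight total: 1 + 2 + 3 + 4 + 5 = 15
WMA = 1788 / 15 = 119.200

119.200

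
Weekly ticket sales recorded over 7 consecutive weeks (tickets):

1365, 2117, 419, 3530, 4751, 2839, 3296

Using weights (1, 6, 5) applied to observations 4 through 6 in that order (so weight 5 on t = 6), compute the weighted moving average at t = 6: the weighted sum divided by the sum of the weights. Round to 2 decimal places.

Weighted sum: 1·3530 + 6·4751 + 5·2839 = 3530 + 28506 + 14195 = 46231
Weight total: 1 + 6 + 5 = 12
WMA = 46231 / 12 = 3852.58

3852.58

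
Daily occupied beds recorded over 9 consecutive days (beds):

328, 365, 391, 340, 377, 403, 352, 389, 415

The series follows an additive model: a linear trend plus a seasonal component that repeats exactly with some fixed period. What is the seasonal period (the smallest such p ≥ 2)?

3

First differences y_{t+1} − y_t: 37, 26, -51, 37, 26, -51, 37, 26, …
The difference pattern repeats every 3 terms and not for any smaller step, so p = 3.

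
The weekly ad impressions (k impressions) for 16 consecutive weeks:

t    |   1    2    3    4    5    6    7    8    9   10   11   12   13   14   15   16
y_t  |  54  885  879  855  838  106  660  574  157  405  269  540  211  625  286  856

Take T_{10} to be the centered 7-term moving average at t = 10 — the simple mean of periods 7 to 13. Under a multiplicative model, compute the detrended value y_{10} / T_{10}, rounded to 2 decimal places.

Trend T_10 = (660 + 574 + 157 + 405 + 269 + 540 + 211) / 7 = 2816/7 = 402.2857
Ratio to trend: 405 / 402.2857 = 1.01

1.01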